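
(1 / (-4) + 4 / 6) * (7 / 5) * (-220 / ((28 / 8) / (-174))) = 6380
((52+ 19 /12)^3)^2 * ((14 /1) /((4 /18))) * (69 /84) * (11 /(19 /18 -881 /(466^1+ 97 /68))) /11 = -17222438183341610433565 /11659567104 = -1477107857412.06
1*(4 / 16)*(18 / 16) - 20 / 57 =-127 / 1824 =-0.07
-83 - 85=-168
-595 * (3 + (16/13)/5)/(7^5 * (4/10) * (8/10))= -0.36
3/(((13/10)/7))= 210/13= 16.15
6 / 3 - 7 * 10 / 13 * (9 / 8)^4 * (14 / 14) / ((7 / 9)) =-241997 / 26624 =-9.09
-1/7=-0.14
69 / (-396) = -23 / 132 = -0.17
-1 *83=-83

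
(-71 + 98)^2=729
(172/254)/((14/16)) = 688/889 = 0.77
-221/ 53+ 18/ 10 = -628/ 265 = -2.37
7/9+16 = 151/9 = 16.78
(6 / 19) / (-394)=-0.00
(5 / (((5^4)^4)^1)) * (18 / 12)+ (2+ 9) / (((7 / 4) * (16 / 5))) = 1678466796917 / 854492187500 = 1.96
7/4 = 1.75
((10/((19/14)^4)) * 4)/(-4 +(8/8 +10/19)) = -1536640/322373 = -4.77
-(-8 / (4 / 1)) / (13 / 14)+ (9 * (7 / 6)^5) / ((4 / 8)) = 230587 / 5616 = 41.06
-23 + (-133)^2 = 17666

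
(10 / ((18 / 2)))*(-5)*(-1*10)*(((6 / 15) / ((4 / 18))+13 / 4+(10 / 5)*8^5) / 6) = 32770525 / 54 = 606861.57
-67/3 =-22.33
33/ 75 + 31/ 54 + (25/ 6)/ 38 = 57647/ 51300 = 1.12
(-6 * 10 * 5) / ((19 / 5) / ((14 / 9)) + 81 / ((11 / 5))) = -77000 / 10077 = -7.64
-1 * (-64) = 64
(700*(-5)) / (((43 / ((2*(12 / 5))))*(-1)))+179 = 24497 / 43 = 569.70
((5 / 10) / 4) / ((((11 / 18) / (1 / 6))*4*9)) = 1 / 1056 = 0.00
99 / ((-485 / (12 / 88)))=-0.03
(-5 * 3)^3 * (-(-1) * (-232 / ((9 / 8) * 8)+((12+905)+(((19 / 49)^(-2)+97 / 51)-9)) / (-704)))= 12339467625 / 135014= 91393.99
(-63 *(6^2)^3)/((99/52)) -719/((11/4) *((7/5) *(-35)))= -832153540/539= -1543884.12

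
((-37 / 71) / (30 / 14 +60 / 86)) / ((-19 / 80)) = 178192 / 230679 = 0.77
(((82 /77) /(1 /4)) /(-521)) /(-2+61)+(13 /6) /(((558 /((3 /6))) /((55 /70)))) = 43959871 /31697564976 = 0.00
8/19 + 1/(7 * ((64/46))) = 2229/4256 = 0.52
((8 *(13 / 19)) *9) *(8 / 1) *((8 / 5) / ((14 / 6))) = 179712 / 665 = 270.24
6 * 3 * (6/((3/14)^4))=153664/3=51221.33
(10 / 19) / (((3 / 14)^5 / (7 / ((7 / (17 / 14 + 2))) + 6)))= 10733.52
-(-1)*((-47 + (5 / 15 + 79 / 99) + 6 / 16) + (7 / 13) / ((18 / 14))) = -154697 / 3432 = -45.07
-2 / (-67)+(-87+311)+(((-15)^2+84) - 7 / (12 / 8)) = 106201 / 201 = 528.36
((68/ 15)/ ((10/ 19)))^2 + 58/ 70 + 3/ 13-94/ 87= 1100983424/ 14844375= 74.17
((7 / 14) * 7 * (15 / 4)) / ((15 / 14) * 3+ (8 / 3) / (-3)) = 6615 / 1172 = 5.64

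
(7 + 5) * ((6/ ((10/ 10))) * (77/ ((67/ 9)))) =49896/ 67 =744.72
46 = 46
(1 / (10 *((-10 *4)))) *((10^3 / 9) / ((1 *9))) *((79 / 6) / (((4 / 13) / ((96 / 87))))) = -10270 / 7047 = -1.46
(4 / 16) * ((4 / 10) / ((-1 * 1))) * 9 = -9 / 10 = -0.90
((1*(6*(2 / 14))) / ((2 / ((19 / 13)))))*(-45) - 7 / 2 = -5767 / 182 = -31.69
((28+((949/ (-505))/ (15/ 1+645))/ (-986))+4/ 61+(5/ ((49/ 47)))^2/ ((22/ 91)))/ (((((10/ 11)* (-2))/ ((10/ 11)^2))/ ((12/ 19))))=-847160848664227/ 23951417407610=-35.37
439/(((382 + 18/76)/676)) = 11277032/14525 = 776.39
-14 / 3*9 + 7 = -35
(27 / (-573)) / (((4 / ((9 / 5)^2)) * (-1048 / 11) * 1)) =8019 / 20016800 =0.00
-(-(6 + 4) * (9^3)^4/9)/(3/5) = 523017660150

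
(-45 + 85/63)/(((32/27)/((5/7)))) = -20625/784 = -26.31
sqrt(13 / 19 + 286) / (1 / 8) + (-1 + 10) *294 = 2781.45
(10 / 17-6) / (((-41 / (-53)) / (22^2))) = -2359984 / 697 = -3385.92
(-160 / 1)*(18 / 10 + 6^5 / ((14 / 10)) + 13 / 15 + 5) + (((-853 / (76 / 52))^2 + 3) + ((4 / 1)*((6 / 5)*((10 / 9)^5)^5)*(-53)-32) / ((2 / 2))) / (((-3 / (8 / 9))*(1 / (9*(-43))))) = 68499391127672357458077750006160448 / 1814128214897311491822419223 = 37758847.78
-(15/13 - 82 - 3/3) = 1064/13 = 81.85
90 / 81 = 10 / 9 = 1.11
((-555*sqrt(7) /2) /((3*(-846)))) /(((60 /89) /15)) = 16465*sqrt(7) /6768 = 6.44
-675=-675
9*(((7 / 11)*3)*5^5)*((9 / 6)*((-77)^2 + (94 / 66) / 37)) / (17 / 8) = 17102978550000 / 76109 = 224716900.10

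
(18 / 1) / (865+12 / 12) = 9 / 433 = 0.02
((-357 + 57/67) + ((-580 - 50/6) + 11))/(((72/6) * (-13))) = 93815/15678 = 5.98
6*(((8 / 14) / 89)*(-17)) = -408 / 623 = -0.65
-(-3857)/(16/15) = 3615.94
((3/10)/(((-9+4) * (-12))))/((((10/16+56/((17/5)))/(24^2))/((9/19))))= 29376/368125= 0.08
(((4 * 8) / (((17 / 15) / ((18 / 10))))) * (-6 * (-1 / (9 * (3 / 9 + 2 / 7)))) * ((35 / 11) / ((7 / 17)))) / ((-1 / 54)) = -3265920 / 143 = -22838.60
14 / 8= 7 / 4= 1.75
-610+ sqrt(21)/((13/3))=-610+ 3 * sqrt(21)/13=-608.94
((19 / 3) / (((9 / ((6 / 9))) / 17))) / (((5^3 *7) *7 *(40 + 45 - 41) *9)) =323 / 98232750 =0.00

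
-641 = -641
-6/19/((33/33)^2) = -0.32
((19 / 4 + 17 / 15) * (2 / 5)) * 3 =353 / 50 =7.06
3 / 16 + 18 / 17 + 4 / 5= 2783 / 1360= 2.05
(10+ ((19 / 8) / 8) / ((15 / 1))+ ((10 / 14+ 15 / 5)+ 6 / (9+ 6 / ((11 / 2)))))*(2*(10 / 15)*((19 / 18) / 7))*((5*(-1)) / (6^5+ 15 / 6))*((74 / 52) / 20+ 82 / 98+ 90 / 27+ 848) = -4409747814564541 / 2794147547667840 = -1.58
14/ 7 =2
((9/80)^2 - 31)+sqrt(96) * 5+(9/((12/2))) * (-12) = -313519/6400+20 * sqrt(6) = 0.00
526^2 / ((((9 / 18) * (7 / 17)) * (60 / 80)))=37627936 / 21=1791806.48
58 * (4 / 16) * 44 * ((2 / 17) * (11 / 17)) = 14036 / 289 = 48.57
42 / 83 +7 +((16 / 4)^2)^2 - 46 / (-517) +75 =14529450 / 42911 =338.59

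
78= 78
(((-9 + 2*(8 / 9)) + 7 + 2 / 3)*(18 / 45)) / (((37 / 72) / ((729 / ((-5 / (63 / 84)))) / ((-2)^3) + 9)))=7254 / 925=7.84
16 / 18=8 / 9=0.89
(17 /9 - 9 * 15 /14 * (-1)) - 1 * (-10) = 2713 /126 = 21.53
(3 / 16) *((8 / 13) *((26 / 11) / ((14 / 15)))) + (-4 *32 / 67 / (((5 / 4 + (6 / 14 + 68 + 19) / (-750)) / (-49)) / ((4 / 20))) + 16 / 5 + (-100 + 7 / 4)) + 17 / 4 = -15142493199 / 204657530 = -73.99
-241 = -241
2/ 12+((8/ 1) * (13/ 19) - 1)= 529/ 114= 4.64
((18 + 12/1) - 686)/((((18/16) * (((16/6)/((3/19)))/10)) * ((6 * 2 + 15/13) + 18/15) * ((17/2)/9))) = -25.47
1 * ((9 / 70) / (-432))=-1 / 3360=-0.00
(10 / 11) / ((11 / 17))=170 / 121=1.40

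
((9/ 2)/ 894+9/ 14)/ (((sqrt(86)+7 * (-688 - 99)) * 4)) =-125133/ 4256000240 - 159 * sqrt(86)/ 29792001680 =-0.00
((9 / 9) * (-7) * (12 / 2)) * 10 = -420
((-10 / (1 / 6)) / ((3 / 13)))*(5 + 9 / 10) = -1534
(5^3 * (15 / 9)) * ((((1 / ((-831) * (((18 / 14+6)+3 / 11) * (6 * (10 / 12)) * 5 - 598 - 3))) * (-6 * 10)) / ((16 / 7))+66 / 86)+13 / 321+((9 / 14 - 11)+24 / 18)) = -1711.66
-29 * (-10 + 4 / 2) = 232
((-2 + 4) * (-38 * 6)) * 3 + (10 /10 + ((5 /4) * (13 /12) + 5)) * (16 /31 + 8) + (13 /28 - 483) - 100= -1638703 /868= -1887.91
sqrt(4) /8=1 /4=0.25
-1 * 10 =-10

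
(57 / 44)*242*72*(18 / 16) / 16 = 50787 / 32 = 1587.09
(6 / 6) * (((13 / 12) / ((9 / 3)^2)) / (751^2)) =13 / 60912108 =0.00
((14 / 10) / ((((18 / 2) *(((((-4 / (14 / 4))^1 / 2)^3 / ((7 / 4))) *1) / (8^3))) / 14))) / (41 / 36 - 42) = 1882384 / 7355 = 255.93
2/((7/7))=2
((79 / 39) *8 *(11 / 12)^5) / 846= 12723029 / 1026245376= 0.01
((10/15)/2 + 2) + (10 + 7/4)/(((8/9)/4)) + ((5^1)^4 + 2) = 16373/24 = 682.21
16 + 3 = 19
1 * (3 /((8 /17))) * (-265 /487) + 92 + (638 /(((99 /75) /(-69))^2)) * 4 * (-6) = -1793052285913 /42856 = -41839002.38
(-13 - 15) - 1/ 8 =-225/ 8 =-28.12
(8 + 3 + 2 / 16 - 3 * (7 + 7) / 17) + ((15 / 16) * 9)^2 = 347489 / 4352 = 79.85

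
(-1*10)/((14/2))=-1.43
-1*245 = -245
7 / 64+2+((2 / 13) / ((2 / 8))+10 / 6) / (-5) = 20629 / 12480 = 1.65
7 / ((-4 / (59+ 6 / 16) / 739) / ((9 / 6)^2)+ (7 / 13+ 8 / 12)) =287489475 / 49492861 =5.81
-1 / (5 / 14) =-14 / 5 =-2.80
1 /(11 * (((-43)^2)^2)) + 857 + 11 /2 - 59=60434145279 /75213622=803.50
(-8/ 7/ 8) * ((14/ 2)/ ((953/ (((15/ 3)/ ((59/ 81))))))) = -405/ 56227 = -0.01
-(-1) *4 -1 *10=-6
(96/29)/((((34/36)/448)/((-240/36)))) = -5160960/493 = -10468.48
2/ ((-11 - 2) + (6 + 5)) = -1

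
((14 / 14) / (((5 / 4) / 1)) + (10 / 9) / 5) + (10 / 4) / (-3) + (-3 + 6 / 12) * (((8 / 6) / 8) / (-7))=313 / 1260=0.25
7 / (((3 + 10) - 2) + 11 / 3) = 21 / 44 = 0.48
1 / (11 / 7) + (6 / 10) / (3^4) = 956 / 1485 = 0.64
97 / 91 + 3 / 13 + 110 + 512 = 56720 / 91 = 623.30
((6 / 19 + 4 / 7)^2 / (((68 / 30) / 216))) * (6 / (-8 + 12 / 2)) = -67670640 / 300713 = -225.03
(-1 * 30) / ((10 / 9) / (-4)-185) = 108 / 667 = 0.16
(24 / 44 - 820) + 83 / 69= -621053 / 759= -818.25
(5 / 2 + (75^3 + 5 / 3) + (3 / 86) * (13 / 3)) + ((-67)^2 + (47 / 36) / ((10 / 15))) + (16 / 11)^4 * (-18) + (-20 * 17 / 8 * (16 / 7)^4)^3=-108797059087961012803631937 / 69711698352985304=-1560671474.92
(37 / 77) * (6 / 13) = 222 / 1001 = 0.22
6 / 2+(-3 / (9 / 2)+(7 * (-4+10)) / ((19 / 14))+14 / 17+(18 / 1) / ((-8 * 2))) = 255655 / 7752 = 32.98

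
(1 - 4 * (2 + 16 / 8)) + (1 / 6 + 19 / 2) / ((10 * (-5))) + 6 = -1379 / 150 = -9.19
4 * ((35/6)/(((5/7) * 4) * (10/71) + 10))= 3479/1551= 2.24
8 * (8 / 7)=64 / 7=9.14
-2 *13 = -26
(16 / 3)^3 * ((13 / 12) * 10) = 133120 / 81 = 1643.46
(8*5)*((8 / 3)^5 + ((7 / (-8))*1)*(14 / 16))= 10426225 / 1944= 5363.28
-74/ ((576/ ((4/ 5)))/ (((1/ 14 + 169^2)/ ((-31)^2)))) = -986309/ 322896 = -3.05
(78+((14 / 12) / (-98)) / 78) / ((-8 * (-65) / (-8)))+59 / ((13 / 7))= 2603765 / 85176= 30.57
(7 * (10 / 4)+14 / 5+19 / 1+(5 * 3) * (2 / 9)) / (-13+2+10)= -1279 / 30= -42.63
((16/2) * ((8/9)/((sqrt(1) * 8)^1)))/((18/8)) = 32/81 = 0.40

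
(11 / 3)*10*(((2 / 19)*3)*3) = 34.74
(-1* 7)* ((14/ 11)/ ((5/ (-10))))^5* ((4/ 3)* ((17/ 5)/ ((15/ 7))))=57344946176/ 36236475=1582.52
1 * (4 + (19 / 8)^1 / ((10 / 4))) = 99 / 20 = 4.95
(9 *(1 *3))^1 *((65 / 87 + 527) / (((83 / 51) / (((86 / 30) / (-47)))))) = -302068206 / 565645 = -534.02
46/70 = 23/35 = 0.66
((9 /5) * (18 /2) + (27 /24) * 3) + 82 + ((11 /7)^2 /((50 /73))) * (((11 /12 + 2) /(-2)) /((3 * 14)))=7158299 /70560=101.45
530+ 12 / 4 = 533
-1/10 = -0.10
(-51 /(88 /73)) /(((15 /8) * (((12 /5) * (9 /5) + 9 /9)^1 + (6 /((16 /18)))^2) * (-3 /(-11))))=-99280 /61059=-1.63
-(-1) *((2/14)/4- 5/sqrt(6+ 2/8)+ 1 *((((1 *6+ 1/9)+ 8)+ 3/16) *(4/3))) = 3232/189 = 17.10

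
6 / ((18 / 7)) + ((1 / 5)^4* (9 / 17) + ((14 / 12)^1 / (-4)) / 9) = 5282569 / 2295000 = 2.30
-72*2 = -144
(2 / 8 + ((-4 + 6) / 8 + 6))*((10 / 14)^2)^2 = 8125 / 4802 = 1.69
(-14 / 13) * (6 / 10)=-42 / 65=-0.65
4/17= 0.24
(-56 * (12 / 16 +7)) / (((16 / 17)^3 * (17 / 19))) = -1191547 / 2048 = -581.81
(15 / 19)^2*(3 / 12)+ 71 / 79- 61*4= -27714245 / 114076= -242.95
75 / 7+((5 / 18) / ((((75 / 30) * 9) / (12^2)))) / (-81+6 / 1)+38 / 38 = 55238 / 4725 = 11.69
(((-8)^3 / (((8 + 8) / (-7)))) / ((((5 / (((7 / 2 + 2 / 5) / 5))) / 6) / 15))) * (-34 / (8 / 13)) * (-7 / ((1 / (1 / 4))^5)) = 3800979 / 3200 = 1187.81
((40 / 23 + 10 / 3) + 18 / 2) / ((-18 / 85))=-82535 / 1242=-66.45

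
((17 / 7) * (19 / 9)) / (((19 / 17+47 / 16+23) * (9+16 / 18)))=87856 / 4584657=0.02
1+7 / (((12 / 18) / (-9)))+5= -177 / 2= -88.50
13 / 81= 0.16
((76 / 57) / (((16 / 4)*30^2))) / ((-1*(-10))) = 1 / 27000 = 0.00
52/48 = 13/12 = 1.08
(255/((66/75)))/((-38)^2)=6375/31768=0.20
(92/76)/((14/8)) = 0.69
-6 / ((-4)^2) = -3 / 8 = -0.38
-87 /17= -5.12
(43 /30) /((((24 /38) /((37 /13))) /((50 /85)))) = 30229 /7956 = 3.80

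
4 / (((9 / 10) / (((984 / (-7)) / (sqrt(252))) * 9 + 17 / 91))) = 680 / 819 - 6560 * sqrt(7) / 49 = -353.38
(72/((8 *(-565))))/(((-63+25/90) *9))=18/637885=0.00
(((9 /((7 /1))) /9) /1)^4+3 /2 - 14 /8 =-2397 /9604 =-0.25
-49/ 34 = -1.44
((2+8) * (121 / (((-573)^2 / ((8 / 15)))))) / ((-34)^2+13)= 1936 / 1151449803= 0.00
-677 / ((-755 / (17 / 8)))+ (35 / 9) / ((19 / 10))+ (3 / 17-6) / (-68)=1205272061 / 298490760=4.04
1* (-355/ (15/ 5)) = -118.33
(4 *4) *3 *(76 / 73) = 49.97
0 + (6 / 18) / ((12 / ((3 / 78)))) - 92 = -92.00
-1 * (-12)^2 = -144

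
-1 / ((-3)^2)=-1 / 9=-0.11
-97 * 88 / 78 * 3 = -4268 / 13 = -328.31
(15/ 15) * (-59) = -59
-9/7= -1.29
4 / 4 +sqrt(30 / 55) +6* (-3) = -17 +sqrt(66) / 11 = -16.26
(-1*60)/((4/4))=-60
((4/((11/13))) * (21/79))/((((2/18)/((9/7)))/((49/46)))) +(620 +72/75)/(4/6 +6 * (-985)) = 34068976959/2214559600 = 15.38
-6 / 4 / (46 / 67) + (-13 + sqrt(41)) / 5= -2201 / 460 + sqrt(41) / 5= -3.50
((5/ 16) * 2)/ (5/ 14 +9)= 35/ 524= 0.07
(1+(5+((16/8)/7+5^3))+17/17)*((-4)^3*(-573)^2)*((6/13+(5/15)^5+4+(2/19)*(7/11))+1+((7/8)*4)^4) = -222100549497559624/513513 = -432512028902.01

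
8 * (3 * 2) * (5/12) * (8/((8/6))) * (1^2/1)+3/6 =120.50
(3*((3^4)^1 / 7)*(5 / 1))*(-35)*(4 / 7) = -24300 / 7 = -3471.43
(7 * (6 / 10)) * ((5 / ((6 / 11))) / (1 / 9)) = 693 / 2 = 346.50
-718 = -718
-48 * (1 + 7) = -384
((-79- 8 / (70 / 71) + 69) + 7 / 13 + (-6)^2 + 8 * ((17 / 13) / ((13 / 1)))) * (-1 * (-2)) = 227478 / 5915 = 38.46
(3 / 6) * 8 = 4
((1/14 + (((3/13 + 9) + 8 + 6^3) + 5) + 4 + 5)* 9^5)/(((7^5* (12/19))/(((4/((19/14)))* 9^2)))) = 71758883907/218491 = 328429.47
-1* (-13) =13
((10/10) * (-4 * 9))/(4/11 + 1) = -132/5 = -26.40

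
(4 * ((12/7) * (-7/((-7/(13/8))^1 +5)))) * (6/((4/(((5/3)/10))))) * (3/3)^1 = -52/3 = -17.33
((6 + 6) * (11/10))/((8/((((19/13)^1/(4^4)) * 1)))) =627/66560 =0.01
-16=-16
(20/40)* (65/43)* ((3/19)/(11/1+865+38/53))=10335/75925444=0.00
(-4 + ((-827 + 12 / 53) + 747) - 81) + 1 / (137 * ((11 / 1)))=-13160578 / 79871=-164.77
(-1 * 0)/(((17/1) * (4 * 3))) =0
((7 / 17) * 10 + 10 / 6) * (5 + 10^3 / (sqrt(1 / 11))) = 1475 / 51 + 295000 * sqrt(11) / 51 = 19213.32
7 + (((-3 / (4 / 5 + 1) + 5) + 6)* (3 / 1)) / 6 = 35 / 3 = 11.67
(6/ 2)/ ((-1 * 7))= -3/ 7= -0.43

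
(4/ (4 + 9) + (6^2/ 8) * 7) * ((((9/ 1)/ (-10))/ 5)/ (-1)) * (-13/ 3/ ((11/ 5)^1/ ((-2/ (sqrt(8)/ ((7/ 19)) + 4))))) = -121569/ 57860 + 329973 * sqrt(2)/ 115720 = 1.93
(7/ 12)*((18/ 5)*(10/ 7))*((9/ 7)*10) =38.57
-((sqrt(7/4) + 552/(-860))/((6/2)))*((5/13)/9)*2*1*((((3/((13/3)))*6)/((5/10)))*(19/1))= 20976/7267 - 380*sqrt(7)/169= -3.06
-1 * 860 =-860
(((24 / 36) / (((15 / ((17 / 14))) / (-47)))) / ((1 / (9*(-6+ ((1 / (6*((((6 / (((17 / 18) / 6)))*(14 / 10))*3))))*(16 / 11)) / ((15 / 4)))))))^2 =651653327773224676 / 34738823421225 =18758.65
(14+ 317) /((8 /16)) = 662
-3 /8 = -0.38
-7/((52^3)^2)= -7/19770609664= -0.00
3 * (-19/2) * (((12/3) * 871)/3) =-33098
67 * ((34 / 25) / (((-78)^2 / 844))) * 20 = 1922632 / 7605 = 252.81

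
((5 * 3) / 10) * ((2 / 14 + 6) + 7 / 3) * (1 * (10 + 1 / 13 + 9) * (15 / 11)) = 330.75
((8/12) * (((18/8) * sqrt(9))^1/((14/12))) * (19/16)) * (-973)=-71307/16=-4456.69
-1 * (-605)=605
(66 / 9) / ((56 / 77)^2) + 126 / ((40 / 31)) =53527 / 480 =111.51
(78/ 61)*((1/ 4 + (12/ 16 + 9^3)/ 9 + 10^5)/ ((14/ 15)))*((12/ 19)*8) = 802938240/ 1159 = 692785.37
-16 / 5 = -3.20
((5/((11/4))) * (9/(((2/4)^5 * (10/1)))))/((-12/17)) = -816/11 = -74.18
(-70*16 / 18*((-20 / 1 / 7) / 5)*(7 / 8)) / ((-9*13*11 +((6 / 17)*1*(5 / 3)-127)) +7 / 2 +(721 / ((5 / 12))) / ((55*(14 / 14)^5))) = -2618000 / 115996563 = -0.02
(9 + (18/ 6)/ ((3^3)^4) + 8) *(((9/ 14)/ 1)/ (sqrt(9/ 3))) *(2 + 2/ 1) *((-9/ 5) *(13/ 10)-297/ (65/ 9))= -378123940 *sqrt(3)/ 597051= -1096.94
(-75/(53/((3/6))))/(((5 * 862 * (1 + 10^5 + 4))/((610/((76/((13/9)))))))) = -3965/208338576408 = -0.00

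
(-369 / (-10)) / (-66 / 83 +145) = 0.26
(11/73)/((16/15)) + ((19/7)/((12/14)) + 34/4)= 41375/3504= 11.81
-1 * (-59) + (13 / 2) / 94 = 11105 / 188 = 59.07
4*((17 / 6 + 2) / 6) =3.22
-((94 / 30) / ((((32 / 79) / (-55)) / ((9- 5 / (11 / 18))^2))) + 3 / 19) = 1903713 / 6688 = 284.65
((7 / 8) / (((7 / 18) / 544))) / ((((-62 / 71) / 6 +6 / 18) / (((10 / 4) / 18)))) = 3621 / 4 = 905.25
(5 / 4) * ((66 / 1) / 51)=55 / 34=1.62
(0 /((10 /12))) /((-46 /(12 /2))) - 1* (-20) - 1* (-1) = 21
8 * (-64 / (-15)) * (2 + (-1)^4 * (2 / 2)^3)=512 / 5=102.40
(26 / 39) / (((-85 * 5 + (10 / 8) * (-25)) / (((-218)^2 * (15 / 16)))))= -23762 / 365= -65.10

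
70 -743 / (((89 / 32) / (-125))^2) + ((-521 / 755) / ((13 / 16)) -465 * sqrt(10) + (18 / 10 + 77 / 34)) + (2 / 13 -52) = -3967087994327191 / 2643316910 -465 * sqrt(10) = -1502269.69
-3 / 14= -0.21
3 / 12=1 / 4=0.25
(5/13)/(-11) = -5/143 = -0.03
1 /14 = 0.07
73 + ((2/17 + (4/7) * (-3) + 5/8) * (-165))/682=4322627/59024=73.24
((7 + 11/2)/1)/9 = 25/18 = 1.39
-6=-6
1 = 1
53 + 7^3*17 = 5884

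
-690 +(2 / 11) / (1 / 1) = -7588 / 11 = -689.82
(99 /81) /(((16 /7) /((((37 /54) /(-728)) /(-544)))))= 0.00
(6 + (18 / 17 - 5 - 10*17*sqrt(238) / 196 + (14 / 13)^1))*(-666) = -461538 / 221 + 28305*sqrt(238) / 49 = 6823.19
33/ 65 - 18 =-1137/ 65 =-17.49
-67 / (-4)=67 / 4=16.75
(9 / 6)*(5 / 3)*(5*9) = 225 / 2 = 112.50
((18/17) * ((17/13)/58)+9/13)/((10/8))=216/377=0.57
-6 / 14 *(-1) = 0.43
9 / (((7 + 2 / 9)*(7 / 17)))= 1377 / 455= 3.03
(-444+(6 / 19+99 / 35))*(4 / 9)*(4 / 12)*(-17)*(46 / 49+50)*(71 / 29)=392543127808 / 2834895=138468.31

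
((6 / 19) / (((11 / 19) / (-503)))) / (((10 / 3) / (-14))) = 63378 / 55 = 1152.33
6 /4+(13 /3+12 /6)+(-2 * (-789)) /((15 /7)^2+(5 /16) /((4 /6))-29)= -58.08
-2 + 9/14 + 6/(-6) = -33/14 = -2.36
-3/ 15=-1/ 5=-0.20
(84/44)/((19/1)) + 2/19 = 43/209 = 0.21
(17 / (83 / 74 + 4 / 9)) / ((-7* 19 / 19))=-11322 / 7301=-1.55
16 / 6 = 8 / 3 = 2.67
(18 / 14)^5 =3.51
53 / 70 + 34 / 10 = 291 / 70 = 4.16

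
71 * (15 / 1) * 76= 80940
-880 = -880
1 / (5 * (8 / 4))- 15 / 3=-49 / 10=-4.90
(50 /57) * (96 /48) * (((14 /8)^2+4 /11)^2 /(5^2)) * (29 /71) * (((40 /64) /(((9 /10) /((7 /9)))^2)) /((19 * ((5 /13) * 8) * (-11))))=-0.00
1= 1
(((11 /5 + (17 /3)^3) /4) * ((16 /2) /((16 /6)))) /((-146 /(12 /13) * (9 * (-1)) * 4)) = 12431 /512460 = 0.02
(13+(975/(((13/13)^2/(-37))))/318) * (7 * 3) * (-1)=223587/106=2109.31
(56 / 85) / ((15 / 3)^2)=0.03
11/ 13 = 0.85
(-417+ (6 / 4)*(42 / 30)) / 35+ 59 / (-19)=-99481 / 6650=-14.96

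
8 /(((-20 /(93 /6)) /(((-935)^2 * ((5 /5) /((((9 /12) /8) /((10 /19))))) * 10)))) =-17344624000 /57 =-304291649.12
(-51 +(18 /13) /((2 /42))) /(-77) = 285 /1001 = 0.28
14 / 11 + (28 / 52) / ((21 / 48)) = 358 / 143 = 2.50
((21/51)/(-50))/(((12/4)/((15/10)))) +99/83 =167719/141100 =1.19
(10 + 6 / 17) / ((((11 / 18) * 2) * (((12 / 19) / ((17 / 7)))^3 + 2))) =142722072 / 33994619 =4.20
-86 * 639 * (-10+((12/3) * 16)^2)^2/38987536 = -114684848973/4873442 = -23532.62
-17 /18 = -0.94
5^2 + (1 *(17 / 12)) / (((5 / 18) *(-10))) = 2449 / 100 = 24.49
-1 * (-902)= 902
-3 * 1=-3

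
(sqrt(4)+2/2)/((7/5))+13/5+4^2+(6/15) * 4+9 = 1097/35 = 31.34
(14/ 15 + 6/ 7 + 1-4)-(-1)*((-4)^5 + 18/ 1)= -105757/ 105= -1007.21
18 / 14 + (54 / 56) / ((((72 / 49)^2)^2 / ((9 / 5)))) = 25671361 / 15482880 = 1.66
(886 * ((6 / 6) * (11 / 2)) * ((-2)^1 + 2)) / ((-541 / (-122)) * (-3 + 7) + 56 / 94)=0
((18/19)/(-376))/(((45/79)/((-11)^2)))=-9559/17860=-0.54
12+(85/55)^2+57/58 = 107875/7018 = 15.37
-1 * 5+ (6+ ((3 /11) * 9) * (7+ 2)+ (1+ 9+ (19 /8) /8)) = 23505 /704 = 33.39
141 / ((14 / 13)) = 130.93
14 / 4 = 7 / 2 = 3.50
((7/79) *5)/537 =35/42423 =0.00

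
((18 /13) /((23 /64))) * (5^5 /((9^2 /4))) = 1600000 /2691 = 594.57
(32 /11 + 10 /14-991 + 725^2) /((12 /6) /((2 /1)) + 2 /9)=363573873 /847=429248.96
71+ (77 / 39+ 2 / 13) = 2852 / 39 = 73.13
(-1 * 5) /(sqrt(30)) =-sqrt(30) /6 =-0.91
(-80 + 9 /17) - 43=-2082 /17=-122.47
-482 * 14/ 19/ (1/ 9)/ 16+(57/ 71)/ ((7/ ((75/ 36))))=-3768463/ 18886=-199.54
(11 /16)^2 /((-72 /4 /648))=-1089 /64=-17.02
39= 39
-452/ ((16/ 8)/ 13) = -2938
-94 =-94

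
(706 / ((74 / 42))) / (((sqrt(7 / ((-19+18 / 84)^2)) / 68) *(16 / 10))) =23673945 *sqrt(7) / 518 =120917.70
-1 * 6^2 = -36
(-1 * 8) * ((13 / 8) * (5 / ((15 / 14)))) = -182 / 3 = -60.67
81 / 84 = 27 / 28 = 0.96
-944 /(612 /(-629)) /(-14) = -4366 /63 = -69.30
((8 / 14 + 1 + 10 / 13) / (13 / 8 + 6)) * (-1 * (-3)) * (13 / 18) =284 / 427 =0.67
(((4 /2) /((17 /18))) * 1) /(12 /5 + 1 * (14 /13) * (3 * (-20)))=-195 /5729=-0.03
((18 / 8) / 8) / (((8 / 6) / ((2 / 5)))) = 27 / 320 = 0.08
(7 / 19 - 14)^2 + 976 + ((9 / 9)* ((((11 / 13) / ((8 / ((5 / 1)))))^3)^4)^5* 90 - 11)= 2185168564082958788140834536266474470329935800393648270480559865936554594680374533767539361464737902557141497380080010438335573 / 1898792747153536490831699954067890606193214894878333364364927056911822083035038268002989785098397707940937508211887825747968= 1150.82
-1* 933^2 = -870489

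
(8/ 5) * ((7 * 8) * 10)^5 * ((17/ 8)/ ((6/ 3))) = 93624401920000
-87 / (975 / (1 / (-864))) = 29 / 280800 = 0.00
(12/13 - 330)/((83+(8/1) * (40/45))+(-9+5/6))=-77004/19175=-4.02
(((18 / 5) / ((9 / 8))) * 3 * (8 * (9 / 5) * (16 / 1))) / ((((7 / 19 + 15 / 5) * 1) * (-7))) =-16416 / 175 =-93.81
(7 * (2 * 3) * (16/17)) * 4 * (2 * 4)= 21504/17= 1264.94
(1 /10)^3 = 1 /1000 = 0.00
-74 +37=-37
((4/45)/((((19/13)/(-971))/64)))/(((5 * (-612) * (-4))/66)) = -4443296/218025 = -20.38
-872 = -872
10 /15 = 2 /3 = 0.67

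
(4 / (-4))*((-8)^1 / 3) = 2.67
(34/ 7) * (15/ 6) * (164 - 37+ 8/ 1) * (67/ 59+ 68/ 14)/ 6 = 9466875/ 5782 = 1637.30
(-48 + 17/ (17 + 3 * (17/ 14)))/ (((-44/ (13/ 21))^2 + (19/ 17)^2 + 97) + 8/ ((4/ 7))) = -1152073/ 126111812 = -0.01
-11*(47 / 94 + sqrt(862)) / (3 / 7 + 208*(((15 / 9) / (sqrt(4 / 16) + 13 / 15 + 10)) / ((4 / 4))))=-26257*sqrt(862) / 73823 - 26257 / 147646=-10.62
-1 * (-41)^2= -1681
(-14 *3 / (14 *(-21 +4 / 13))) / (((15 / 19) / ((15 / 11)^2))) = 11115 / 32549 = 0.34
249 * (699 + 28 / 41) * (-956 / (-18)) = 1138128038 / 123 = 9253073.48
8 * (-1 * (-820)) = 6560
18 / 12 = 3 / 2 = 1.50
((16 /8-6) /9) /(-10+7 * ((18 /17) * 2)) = -34 /369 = -0.09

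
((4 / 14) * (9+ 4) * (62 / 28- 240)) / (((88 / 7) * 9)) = -43277 / 5544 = -7.81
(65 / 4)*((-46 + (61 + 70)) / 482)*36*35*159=574107.11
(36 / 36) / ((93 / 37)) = 37 / 93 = 0.40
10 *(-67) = -670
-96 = -96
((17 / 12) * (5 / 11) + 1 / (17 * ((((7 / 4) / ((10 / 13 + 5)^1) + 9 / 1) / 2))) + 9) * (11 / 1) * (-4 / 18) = -60479231 / 2562138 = -23.60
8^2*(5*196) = 62720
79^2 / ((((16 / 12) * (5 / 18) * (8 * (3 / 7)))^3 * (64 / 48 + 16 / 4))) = 4681629981 / 8192000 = 571.49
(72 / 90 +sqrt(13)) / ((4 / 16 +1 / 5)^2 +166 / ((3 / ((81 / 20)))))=320 / 89721 +400*sqrt(13) / 89721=0.02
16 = 16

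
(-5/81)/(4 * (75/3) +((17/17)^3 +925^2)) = -5/69313806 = -0.00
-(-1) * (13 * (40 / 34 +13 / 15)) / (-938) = -6773 / 239190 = -0.03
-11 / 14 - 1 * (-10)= 129 / 14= 9.21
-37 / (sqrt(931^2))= -37 / 931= -0.04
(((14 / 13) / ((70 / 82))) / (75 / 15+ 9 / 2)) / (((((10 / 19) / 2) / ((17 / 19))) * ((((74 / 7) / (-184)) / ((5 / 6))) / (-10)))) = 1795472 / 27417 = 65.49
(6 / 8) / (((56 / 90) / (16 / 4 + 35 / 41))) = 26865 / 4592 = 5.85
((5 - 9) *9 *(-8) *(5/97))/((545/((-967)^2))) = 269305632/10573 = 25471.07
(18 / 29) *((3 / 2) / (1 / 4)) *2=216 / 29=7.45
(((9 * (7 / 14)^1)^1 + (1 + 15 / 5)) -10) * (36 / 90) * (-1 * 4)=12 / 5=2.40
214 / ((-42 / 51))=-1819 / 7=-259.86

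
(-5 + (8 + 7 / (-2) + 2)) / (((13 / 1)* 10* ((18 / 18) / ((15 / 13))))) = 9 / 676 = 0.01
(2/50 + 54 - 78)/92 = -599/2300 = -0.26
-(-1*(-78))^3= -474552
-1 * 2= -2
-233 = -233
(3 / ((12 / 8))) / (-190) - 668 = -63461 / 95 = -668.01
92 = 92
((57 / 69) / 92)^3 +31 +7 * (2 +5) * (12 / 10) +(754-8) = 39593086762679 / 47371484480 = 835.80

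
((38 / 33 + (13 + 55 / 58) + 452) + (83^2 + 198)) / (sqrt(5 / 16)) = 28917094*sqrt(5) / 4785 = 13513.18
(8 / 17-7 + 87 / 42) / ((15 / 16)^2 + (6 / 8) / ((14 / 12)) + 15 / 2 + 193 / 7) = -135808 / 1114775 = -0.12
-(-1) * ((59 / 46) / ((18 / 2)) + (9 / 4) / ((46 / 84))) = 880 / 207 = 4.25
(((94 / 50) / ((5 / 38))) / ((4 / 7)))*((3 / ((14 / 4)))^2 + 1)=15181 / 350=43.37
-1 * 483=-483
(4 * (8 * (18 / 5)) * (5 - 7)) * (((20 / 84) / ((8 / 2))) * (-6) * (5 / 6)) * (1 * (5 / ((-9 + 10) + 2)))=800 / 7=114.29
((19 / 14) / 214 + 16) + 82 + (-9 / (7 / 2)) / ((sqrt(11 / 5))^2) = 96.84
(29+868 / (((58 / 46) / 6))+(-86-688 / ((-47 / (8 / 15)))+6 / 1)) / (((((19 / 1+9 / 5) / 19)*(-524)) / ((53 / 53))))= -1587728179 / 222834144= -7.13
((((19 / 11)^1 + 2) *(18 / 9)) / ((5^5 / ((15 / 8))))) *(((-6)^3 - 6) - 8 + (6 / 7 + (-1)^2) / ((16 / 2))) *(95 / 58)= -30070179 / 17864000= -1.68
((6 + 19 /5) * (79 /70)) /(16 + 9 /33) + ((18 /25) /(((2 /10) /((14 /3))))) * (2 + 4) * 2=1810403 /8950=202.28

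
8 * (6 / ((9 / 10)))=160 / 3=53.33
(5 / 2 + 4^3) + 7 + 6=159 / 2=79.50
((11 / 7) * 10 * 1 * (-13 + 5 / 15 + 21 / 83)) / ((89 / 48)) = -5440160 / 51709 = -105.21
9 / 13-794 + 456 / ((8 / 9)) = -3644 / 13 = -280.31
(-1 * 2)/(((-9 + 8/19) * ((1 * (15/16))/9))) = 1824/815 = 2.24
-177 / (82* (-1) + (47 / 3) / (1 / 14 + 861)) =6401205 / 2964872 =2.16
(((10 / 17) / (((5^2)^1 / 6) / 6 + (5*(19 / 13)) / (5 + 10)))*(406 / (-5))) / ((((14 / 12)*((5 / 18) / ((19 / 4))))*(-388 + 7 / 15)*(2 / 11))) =459520776 / 54648013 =8.41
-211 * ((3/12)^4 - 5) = 269869/256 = 1054.18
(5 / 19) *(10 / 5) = 10 / 19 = 0.53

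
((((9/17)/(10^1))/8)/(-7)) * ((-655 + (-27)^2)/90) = -37/47600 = -0.00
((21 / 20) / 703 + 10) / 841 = 4849 / 407740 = 0.01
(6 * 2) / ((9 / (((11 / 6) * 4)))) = 88 / 9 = 9.78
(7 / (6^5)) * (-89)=-623 / 7776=-0.08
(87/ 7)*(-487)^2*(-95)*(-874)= 1713216360090/ 7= 244745194298.57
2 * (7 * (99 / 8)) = 693 / 4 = 173.25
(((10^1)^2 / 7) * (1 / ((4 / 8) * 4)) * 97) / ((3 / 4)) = 19400 / 21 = 923.81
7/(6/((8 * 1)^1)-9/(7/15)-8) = -196/743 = -0.26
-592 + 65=-527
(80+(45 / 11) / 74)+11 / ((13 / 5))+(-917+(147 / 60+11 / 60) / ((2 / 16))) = -128832773 / 158730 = -811.65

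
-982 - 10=-992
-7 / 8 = -0.88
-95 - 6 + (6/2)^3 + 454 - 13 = 367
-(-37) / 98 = 37 / 98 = 0.38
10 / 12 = 0.83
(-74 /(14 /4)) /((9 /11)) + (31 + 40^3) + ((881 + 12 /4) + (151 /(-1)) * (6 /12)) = 64813.66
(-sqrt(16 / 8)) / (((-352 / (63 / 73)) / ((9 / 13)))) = 567 * sqrt(2) / 334048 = 0.00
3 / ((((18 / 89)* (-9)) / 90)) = -445 / 3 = -148.33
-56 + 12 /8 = -109 /2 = -54.50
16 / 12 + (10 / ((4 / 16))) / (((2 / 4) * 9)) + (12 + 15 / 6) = 445 / 18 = 24.72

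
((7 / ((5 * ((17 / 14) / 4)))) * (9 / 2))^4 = 9682651996416 / 52200625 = 185489.20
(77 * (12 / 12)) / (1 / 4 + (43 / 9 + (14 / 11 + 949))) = 30492 / 378299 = 0.08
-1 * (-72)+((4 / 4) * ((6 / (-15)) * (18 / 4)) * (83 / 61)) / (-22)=483867 / 6710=72.11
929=929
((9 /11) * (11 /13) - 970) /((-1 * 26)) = 12601 /338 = 37.28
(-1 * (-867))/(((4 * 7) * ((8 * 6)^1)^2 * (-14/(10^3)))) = -36125/37632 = -0.96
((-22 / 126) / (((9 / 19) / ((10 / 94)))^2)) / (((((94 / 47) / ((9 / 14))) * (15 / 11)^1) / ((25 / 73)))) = -5460125 / 7680348396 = -0.00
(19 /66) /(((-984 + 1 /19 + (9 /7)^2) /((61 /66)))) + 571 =2274652619387 /3983631696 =571.00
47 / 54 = 0.87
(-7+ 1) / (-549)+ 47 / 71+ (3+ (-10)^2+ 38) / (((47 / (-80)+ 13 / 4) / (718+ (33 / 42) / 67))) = 231713320267 / 6093717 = 38024.96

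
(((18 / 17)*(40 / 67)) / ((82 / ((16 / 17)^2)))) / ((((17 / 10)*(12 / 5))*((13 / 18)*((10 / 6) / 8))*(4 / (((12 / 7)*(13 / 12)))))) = 0.01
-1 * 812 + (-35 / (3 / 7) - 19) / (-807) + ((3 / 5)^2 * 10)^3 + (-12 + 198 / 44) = -467688331 / 605250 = -772.72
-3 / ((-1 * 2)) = 1.50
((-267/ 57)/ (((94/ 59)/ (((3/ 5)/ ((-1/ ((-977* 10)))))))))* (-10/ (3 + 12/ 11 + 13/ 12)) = 20315698920/ 609919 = 33308.85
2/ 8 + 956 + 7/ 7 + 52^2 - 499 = 12649/ 4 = 3162.25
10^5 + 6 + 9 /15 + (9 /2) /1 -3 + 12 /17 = 17001497 /170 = 100008.81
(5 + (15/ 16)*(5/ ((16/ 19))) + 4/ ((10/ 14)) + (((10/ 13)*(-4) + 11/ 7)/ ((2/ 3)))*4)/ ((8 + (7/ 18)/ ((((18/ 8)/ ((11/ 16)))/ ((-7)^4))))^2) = 5451554583/ 65744194372220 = 0.00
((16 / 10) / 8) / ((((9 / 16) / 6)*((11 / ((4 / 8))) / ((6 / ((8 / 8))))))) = 32 / 55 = 0.58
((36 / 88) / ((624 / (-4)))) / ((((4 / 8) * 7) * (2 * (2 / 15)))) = -45 / 16016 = -0.00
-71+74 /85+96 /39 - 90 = -174223 /1105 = -157.67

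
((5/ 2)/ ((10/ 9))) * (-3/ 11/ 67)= -27/ 2948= -0.01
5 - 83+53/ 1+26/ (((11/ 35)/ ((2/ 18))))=-1565/ 99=-15.81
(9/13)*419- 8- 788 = -6577/13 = -505.92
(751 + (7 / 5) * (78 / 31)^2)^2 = 13330845206449 / 23088025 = 577392.19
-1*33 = -33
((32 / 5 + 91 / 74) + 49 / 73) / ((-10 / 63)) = -14125167 / 270100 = -52.30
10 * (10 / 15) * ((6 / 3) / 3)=40 / 9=4.44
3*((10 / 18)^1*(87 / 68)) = 145 / 68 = 2.13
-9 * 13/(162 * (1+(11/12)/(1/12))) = -13/216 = -0.06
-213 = -213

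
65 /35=13 /7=1.86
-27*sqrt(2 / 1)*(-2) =54*sqrt(2) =76.37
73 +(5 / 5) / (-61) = 4452 / 61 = 72.98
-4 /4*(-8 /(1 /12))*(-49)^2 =230496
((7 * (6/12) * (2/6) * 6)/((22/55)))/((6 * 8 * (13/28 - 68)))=-245/45384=-0.01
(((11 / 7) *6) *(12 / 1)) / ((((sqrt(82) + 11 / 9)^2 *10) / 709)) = 153803361492 / 1488320435 -4502893032 *sqrt(82) / 1488320435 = 75.94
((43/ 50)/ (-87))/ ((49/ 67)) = -2881/ 213150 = -0.01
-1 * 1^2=-1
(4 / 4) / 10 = 1 / 10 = 0.10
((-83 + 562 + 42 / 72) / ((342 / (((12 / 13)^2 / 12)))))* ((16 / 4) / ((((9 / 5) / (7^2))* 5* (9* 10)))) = 56399 / 2340819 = 0.02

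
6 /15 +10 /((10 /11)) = 57 /5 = 11.40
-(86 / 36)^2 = -1849 / 324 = -5.71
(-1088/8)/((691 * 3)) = -136/2073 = -0.07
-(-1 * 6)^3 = 216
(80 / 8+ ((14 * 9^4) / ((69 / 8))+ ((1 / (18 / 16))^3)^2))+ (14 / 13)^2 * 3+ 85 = 22203733770053 / 2065711167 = 10748.71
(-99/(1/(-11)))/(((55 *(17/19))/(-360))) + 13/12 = -1624963/204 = -7965.50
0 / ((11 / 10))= 0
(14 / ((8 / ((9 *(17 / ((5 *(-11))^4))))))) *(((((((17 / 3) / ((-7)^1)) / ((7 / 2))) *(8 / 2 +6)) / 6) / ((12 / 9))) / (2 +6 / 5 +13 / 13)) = -289 / 143481800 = -0.00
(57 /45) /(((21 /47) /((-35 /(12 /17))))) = -15181 /108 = -140.56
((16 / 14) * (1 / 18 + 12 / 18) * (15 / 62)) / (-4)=-65 / 1302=-0.05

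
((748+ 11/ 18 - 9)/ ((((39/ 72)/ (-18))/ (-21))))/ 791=958536/ 1469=652.51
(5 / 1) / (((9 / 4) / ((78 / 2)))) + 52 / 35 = 9256 / 105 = 88.15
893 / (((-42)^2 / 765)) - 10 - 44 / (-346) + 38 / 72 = 28833059 / 76293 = 377.93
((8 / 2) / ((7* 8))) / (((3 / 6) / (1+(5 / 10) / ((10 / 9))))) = 29 / 140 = 0.21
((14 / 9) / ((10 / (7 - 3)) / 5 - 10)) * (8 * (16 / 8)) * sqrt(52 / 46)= -448 * sqrt(598) / 3933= -2.79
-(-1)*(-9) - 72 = -81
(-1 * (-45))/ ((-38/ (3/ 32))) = -135/ 1216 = -0.11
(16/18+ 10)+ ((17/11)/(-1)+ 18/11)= 1087/99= 10.98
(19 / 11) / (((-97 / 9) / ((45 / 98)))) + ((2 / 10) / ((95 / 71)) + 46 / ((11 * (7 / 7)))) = 211475161 / 49668850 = 4.26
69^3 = 328509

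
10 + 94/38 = 237/19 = 12.47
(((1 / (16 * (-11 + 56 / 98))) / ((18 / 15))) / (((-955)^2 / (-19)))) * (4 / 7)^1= 0.00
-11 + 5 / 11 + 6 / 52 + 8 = -695 / 286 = -2.43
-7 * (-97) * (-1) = -679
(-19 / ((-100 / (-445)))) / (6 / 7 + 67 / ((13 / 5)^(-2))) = -59185 / 317644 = -0.19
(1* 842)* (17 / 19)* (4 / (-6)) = -28628 / 57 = -502.25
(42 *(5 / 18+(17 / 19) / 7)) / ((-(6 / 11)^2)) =-117491 / 2052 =-57.26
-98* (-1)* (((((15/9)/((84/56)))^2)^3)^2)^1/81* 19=1862000000000000/22876792454961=81.39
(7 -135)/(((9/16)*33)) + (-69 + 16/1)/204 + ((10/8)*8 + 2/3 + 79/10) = 1152307/100980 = 11.41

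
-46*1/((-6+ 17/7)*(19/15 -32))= -966/2305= -0.42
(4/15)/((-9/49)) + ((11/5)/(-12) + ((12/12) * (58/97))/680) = -363821/222615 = -1.63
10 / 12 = 5 / 6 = 0.83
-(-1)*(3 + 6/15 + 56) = 297/5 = 59.40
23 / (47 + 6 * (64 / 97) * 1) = 2231 / 4943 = 0.45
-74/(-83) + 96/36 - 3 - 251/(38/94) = -2934812/4731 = -620.34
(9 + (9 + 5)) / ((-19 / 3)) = -69 / 19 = -3.63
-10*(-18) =180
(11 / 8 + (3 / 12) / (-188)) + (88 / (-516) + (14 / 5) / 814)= 238190011 / 197411280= 1.21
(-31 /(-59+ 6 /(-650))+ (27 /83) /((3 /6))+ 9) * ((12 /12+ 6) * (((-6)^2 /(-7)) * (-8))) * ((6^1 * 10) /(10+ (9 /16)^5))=146747181414481920 /8392476400583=17485.56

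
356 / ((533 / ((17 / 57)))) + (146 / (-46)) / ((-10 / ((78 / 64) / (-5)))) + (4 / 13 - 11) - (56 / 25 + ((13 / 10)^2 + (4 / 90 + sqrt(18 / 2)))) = -58846732393 / 3354062400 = -17.54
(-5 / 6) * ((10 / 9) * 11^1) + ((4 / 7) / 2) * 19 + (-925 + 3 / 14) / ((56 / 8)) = -362155 / 2646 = -136.87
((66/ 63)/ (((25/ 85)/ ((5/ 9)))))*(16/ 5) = 5984/ 945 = 6.33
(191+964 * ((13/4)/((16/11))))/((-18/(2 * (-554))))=10392763/72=144343.93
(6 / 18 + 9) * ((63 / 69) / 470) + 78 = 421688 / 5405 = 78.02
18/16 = 9/8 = 1.12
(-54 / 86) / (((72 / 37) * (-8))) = 111 / 2752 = 0.04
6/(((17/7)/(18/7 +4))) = 276/17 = 16.24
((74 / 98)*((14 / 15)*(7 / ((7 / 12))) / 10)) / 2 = 0.42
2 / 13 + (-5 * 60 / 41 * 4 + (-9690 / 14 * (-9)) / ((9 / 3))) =7638529 / 3731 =2047.31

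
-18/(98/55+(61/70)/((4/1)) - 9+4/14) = 55440/20681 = 2.68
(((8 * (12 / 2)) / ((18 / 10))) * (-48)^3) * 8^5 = -96636764160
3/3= 1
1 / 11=0.09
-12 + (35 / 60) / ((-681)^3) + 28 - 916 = -3410869402807 / 3789854892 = -900.00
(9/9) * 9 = 9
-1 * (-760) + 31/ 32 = 24351/ 32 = 760.97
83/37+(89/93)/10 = 2.34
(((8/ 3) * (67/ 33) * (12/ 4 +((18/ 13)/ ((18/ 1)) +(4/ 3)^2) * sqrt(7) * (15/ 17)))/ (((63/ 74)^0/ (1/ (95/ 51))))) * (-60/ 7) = -332320 * sqrt(7)/ 8151 - 109344/ 1463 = -182.61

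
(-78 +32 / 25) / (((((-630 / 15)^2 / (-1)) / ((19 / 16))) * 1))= 2603 / 50400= 0.05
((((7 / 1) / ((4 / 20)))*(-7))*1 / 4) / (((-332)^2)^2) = -245 / 48597320704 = -0.00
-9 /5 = -1.80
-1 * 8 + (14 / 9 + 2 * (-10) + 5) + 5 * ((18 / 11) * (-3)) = -4553 / 99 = -45.99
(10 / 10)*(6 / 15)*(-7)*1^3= -14 / 5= -2.80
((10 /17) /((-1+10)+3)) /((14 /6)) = 5 /238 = 0.02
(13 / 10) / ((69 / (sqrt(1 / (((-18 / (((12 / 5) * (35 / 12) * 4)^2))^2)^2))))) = 998816 / 27945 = 35.74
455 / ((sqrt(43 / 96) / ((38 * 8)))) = 553280 * sqrt(258) / 43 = 206674.25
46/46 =1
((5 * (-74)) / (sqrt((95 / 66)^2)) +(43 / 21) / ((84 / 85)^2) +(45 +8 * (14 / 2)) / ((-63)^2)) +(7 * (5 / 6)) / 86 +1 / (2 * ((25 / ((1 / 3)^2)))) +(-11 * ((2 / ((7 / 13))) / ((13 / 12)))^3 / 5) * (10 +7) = -15999871153123 / 9079484400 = -1762.20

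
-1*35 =-35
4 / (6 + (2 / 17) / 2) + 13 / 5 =1679 / 515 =3.26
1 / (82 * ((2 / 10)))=5 / 82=0.06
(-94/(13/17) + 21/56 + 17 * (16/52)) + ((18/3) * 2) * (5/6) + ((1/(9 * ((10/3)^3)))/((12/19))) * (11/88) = -44643753/416000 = -107.32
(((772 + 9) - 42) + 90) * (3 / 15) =165.80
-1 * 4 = -4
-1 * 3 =-3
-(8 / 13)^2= -64 / 169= -0.38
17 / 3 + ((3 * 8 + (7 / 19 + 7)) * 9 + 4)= 16643 / 57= 291.98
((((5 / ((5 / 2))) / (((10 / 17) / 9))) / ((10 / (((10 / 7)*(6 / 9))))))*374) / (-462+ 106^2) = 19074 / 188545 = 0.10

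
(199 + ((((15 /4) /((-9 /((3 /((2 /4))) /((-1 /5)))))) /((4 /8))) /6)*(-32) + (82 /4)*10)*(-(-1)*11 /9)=8932 /27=330.81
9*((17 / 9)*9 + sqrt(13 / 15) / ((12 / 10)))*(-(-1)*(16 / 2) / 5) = 4*sqrt(195) / 5 + 1224 / 5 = 255.97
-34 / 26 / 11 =-17 / 143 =-0.12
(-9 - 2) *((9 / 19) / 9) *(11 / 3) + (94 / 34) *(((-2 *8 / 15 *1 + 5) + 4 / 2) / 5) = 28052 / 24225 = 1.16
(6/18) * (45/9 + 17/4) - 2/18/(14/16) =745/252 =2.96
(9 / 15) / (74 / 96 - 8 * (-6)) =144 / 11705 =0.01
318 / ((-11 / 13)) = -375.82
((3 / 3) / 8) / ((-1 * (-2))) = 1 / 16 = 0.06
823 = 823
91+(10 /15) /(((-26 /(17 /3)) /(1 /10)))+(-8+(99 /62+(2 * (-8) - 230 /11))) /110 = 795154343 /8777340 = 90.59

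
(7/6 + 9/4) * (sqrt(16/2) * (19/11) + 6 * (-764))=-15662 + 779 * sqrt(2)/66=-15645.31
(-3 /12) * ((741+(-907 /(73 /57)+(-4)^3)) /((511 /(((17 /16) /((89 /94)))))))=910061 /53119472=0.02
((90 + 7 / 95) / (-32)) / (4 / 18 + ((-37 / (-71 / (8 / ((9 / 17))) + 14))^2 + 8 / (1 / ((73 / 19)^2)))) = -468304886115 / 22317135975232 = -0.02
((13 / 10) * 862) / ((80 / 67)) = 375401 / 400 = 938.50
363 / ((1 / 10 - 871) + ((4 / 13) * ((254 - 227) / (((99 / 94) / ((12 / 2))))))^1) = -173030 / 392569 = -0.44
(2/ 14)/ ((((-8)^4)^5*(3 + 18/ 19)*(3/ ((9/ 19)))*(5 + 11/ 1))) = 1/ 3228180212899171532800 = 0.00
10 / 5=2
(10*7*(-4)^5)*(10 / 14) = -51200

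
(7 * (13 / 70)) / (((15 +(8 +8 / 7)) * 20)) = 7 / 2600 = 0.00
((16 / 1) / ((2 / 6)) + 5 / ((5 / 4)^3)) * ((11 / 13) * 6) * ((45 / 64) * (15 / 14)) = 193.38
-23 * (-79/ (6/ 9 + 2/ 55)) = 299805/ 116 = 2584.53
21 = 21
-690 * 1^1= -690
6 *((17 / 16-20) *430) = -195435 / 4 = -48858.75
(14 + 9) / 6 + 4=7.83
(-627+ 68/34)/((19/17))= -559.21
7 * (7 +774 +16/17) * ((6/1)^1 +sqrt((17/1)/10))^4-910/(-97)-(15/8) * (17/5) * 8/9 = 210481362 * sqrt(170)/425 +4511413848869/494700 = 15576767.76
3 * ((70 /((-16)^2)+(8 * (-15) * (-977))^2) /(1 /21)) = 110841434728605 /128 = 865948708817.23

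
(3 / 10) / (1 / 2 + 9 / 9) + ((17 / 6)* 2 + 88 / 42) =836 / 105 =7.96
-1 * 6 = -6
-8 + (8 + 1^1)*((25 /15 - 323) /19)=-3044 /19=-160.21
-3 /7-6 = -45 /7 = -6.43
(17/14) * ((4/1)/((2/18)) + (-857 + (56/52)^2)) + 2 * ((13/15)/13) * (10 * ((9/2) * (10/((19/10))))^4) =129054091786279/308339486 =418545.46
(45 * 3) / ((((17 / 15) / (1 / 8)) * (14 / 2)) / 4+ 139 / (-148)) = 299700 / 33139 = 9.04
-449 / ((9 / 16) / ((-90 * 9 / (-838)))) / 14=-161640 / 2933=-55.11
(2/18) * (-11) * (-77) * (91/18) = 77077/162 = 475.78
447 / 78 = 149 / 26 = 5.73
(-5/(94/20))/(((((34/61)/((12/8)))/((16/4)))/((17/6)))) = -1525/47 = -32.45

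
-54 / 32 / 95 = -27 / 1520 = -0.02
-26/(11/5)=-11.82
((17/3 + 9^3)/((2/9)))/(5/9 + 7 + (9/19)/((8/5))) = 4522608/10741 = 421.06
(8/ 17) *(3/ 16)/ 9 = 1/ 102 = 0.01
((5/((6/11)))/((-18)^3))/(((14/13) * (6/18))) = -715/163296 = -0.00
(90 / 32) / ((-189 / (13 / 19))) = -65 / 6384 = -0.01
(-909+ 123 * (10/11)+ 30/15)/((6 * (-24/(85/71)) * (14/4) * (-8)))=-743495/3148992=-0.24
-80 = -80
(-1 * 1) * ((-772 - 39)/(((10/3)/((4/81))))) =1622/135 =12.01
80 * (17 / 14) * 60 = 40800 / 7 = 5828.57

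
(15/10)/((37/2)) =3/37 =0.08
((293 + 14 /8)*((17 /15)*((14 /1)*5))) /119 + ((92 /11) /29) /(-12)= 376055 /1914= 196.48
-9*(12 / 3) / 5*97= -3492 / 5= -698.40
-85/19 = -4.47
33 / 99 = 1 / 3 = 0.33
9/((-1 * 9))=-1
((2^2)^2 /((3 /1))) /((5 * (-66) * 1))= -8 /495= -0.02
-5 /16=-0.31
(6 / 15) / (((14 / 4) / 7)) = 4 / 5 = 0.80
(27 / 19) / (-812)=-27 / 15428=-0.00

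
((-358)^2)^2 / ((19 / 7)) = 114982076272 / 19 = 6051688224.84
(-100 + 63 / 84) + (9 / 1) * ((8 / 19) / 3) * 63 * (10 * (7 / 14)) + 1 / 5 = 113561 / 380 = 298.84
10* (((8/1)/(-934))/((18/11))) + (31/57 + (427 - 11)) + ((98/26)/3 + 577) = 1032688607/1038141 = 994.75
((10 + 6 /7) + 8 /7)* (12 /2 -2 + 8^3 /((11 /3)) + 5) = 19620 /11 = 1783.64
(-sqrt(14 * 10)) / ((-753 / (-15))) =-10 * sqrt(35) / 251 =-0.24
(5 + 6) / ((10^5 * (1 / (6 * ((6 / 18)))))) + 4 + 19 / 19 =250011 / 50000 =5.00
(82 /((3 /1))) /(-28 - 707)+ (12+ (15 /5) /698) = 11.97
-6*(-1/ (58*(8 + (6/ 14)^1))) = 0.01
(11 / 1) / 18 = 0.61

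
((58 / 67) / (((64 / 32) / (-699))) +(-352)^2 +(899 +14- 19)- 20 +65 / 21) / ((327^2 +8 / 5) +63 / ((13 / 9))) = 5692092575 / 4891663434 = 1.16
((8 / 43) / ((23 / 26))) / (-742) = -104 / 366919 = -0.00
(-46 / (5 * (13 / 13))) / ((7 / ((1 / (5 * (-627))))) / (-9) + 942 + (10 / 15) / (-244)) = -16836 / 6186005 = -0.00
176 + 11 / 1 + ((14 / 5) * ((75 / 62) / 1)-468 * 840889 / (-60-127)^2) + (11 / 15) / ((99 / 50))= -323806385108 / 29269053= -11063.10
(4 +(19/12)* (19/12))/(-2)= -937/288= -3.25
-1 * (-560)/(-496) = -35/31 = -1.13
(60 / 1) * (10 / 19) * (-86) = -51600 / 19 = -2715.79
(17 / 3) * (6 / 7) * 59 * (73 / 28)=73219 / 98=747.13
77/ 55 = 1.40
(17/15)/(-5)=-17/75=-0.23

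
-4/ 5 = -0.80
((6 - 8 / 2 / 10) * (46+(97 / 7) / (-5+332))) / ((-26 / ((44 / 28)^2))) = -1961894 / 80115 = -24.49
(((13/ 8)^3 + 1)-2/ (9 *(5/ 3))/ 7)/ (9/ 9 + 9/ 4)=283421/ 174720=1.62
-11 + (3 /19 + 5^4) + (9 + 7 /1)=11973 /19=630.16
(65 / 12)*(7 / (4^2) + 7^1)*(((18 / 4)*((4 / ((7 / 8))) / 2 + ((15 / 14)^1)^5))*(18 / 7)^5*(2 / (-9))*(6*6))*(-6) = 3617524.01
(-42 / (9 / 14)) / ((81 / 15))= -980 / 81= -12.10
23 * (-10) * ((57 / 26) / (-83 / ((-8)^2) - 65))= 419520 / 55159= 7.61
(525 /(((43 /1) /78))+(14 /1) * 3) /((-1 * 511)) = -1.95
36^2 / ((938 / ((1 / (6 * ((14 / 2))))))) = 108 / 3283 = 0.03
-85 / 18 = -4.72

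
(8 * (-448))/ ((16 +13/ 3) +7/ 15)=-2240/ 13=-172.31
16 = 16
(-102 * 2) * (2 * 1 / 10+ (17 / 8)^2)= -76959 / 80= -961.99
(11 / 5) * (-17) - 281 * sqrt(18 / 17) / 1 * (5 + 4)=-7587 * sqrt(34) / 17 - 187 / 5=-2639.72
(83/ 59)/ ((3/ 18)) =498/ 59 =8.44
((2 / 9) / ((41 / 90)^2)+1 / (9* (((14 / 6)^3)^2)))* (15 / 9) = 353173935 / 197767969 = 1.79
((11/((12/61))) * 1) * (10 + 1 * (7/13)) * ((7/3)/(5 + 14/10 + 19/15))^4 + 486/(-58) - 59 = -78901467901/1266000684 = -62.32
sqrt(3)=1.73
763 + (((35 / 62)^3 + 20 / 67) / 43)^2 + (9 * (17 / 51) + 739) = 709533964135766645345 / 471451100185129024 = 1505.00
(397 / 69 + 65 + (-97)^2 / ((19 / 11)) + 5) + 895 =8414089 / 1311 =6418.07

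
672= 672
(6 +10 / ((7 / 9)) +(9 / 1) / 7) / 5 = 141 / 35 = 4.03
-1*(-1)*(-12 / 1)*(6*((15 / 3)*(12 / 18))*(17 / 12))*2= -680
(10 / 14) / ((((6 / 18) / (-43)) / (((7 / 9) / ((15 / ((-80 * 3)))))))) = 3440 / 3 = 1146.67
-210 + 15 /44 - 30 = -239.66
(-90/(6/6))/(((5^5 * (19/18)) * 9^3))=-4/106875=-0.00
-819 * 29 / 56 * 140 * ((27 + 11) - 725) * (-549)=-22394996032.50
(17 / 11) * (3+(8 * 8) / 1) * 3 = 3417 / 11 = 310.64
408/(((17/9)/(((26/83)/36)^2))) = 338/20667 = 0.02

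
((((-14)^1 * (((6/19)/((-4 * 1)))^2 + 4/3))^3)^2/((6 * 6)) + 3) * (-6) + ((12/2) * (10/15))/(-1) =-7251085.35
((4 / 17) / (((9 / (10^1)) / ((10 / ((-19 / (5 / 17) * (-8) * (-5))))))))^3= -125000 / 120692938027059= -0.00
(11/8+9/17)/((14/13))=481/272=1.77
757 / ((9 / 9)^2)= 757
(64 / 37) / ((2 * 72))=0.01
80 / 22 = 40 / 11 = 3.64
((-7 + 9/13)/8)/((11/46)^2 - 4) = 21689/108459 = 0.20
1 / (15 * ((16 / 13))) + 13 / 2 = 1573 / 240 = 6.55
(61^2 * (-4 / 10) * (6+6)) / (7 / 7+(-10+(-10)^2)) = -89304 / 455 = -196.27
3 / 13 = 0.23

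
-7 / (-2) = 7 / 2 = 3.50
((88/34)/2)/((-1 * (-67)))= 22/1139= 0.02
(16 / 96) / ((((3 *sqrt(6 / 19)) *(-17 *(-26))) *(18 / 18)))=sqrt(114) / 47736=0.00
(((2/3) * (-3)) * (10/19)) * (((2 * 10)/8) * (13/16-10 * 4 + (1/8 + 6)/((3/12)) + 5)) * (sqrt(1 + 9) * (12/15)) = 775 * sqrt(10)/38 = 64.49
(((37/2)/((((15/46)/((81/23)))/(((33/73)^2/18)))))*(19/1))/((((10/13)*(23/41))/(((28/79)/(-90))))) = -952110159/2420698250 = -0.39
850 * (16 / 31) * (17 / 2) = 115600 / 31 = 3729.03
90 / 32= 2.81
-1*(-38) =38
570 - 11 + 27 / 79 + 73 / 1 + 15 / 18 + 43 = 320507 / 474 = 676.18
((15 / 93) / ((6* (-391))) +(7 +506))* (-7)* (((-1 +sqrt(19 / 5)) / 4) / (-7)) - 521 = -188869417 / 290904 +37308433* sqrt(95) / 1454520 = -399.24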